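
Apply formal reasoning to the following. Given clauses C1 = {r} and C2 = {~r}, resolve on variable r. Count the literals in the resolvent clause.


Remove r from C1 and ~r from C2.
C1 remainder: {}
C2 remainder: {}
Union (resolvent): {} (empty clause)
Resolvent has 0 literal(s).

0


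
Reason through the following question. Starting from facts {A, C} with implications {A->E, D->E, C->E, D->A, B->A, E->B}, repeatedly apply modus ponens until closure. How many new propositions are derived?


Initial facts: {A, C}
Apply modus ponens to closure:
  A and A->E  =>  E
  E and E->B  =>  B
Final known: {A, B, C, E}
New propositions: {B, E}
Count = 2

2


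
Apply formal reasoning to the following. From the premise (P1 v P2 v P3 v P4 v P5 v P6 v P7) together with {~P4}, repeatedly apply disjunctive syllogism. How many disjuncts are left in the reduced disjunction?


Original disjuncts (7): P1, P2, P3, P4, P5, P6, P7
Negated (eliminate): ~P4
Remaining disjuncts: P1, P2, P3, P5, P6, P7
Count = 7 - 1 = 6

6


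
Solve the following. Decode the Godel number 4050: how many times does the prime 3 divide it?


Factorize 4050 by dividing by 3 repeatedly.
Division steps: 3 divides 4050 exactly 4 time(s).
Exponent of 3 = 4

4


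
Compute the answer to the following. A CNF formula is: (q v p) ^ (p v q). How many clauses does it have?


A CNF formula is a conjunction of clauses.
Clauses are separated by ^.
Counting the conjuncts: 2 clauses.

2


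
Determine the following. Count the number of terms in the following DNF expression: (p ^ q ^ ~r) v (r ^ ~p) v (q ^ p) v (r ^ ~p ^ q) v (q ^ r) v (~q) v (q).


A DNF formula is a disjunction of terms (conjunctions).
Terms are separated by v.
Counting the disjuncts: 7 terms.

7


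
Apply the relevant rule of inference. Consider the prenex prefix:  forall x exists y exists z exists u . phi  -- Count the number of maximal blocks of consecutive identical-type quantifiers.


Quantifier-type sequence: A E E E  (A=forall, E=exists)
Group into maximal same-type runs:
  Ax1 | Ex3
Number of blocks = 2

2


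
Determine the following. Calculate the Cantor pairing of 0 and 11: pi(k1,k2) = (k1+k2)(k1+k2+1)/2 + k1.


k1 + k2 = 11
(k1+k2)(k1+k2+1)/2 = 11 * 12 / 2 = 66
pi = 66 + 0 = 66

66


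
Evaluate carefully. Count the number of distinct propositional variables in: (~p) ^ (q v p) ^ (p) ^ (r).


Identify each variable that appears in the formula.
Variables found: p, q, r
Count = 3

3


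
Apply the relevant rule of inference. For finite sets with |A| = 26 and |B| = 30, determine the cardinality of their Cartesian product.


The Cartesian product A x B contains all ordered pairs (a, b).
|A x B| = |A| * |B| = 26 * 30 = 780

780


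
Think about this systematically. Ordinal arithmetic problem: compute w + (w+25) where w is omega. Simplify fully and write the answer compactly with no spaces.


Compute w + (w+25).
Ordinal + is associative but NOT commutative; for finite n>0, n + w = w but w + n stays w+n.
w + (w+25) = (w+w) + 25 = w*2+25.
Result = w*2+25

w*2+25


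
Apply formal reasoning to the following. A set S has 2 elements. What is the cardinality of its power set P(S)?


The power set of a set with n elements has 2^n elements.
|P(S)| = 2^2 = 4

4


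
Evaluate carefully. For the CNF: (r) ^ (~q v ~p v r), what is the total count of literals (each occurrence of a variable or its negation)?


Counting literals in each clause:
Clause 1: 1 literal(s)
Clause 2: 3 literal(s)
Total = 4

4


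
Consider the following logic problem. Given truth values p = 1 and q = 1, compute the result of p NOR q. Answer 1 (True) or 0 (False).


p = 1, q = 1
Operation: p NOR q
Evaluate: 1 NOR 1 = 0

0


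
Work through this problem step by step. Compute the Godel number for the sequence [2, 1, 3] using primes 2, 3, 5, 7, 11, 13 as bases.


Encode each element as an exponent of the corresponding prime:
  2^2 = 4
  3^1 = 3
  5^3 = 125
Product = 4 * 3 * 125 = 1500

1500


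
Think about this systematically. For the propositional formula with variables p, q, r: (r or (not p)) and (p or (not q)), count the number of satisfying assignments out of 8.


Evaluate all 8 assignments for p, q, r:
p=0, q=0, r=0: 1
p=0, q=0, r=1: 1
p=0, q=1, r=0: 0
p=0, q=1, r=1: 0
p=1, q=0, r=0: 0
p=1, q=0, r=1: 1
p=1, q=1, r=0: 0
p=1, q=1, r=1: 1
Satisfying count = 4

4


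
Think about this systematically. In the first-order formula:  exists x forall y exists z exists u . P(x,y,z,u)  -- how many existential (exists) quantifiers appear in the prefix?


Quantifier prefix: exists x forall y exists z exists u
Mark each quantifier type:
  E U E E
Universal count = 1, Existential count = 3
Asked for existential (exists) quantifiers: 3

3


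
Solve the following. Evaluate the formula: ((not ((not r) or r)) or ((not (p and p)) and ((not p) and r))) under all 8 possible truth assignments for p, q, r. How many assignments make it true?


Check all 8 assignments:
p=0, q=0, r=0: 0
p=0, q=0, r=1: 1
p=0, q=1, r=0: 0
p=0, q=1, r=1: 1
p=1, q=0, r=0: 0
p=1, q=0, r=1: 0
p=1, q=1, r=0: 0
p=1, q=1, r=1: 0
Count of True = 2

2


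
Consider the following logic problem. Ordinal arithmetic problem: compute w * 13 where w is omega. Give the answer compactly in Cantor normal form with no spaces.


Compute w * 13.
Ordinal * is associative and left-distributive over +, but NOT commutative; for finite n>1, n*w = w but w*n stays w*n.
w * 13 means 13 copies of w concatenated: w*13.
Result = w*13

w*13


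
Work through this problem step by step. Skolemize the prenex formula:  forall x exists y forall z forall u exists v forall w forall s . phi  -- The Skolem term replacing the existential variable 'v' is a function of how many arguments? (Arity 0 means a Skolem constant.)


Quantifier prefix: forall x exists y forall z forall u exists v forall w forall s
'v' is existentially quantified at position 5.
Universal variables preceding it: x, z, u
Skolem function arity = 3

3


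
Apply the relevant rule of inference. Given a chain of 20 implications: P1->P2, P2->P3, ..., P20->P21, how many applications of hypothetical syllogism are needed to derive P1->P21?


With 20 implications in a chain connecting 21 propositions:
P1->P2, P2->P3, ..., P20->P21
Steps needed = (number of implications) - 1 = 20 - 1 = 19

19


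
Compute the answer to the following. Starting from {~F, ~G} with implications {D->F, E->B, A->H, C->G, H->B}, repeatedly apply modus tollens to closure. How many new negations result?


Initial negated facts: {~F, ~G}
Apply modus tollens to closure:
  ~F and D->F  =>  ~D
  ~G and C->G  =>  ~C
Final negated: {~C, ~D, ~F, ~G}
New negations: {~C, ~D}
Count = 2

2


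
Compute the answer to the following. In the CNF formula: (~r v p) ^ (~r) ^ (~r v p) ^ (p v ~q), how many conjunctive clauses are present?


A CNF formula is a conjunction of clauses.
Clauses are separated by ^.
Counting the conjuncts: 4 clauses.

4


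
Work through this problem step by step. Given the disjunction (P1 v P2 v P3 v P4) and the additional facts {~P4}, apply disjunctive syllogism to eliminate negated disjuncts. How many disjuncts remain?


Original disjuncts (4): P1, P2, P3, P4
Negated (eliminate): ~P4
Remaining disjuncts: P1, P2, P3
Count = 4 - 1 = 3

3


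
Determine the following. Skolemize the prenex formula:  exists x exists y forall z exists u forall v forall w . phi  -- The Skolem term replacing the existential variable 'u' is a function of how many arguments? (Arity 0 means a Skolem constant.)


Quantifier prefix: exists x exists y forall z exists u forall v forall w
'u' is existentially quantified at position 4.
Universal variables preceding it: z
Skolem function arity = 1

1


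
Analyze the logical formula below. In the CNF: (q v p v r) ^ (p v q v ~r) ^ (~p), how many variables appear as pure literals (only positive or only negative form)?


Check each variable for pure literal status:
p: mixed (not pure)
q: pure positive
r: mixed (not pure)
Pure literal count = 1

1


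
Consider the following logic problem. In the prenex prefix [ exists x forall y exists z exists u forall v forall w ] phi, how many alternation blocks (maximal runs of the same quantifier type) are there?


Quantifier-type sequence: E A E E A A  (A=forall, E=exists)
Group into maximal same-type runs:
  Ex1 | Ax1 | Ex2 | Ax2
Number of blocks = 4

4


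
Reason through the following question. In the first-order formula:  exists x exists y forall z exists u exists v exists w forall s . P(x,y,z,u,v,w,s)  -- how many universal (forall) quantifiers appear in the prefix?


Quantifier prefix: exists x exists y forall z exists u exists v exists w forall s
Mark each quantifier type:
  E E U E E E U
Universal count = 2, Existential count = 5
Asked for universal (forall) quantifiers: 2

2


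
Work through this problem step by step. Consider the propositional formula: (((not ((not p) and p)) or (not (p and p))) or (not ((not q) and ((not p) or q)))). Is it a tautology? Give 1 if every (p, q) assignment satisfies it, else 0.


Check all 4 assignments:
p=0, q=0: 1
p=0, q=1: 1
p=1, q=0: 1
p=1, q=1: 1
Satisfying count = 4/4.
Tautology iff count = 4: yes.

1


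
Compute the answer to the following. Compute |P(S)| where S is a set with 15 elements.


The power set of a set with n elements has 2^n elements.
|P(S)| = 2^15 = 32768

32768


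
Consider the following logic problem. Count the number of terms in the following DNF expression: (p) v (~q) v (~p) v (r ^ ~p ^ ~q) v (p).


A DNF formula is a disjunction of terms (conjunctions).
Terms are separated by v.
Counting the disjuncts: 5 terms.

5


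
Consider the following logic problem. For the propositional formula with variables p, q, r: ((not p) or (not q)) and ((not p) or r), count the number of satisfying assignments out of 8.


Evaluate all 8 assignments for p, q, r:
p=0, q=0, r=0: 1
p=0, q=0, r=1: 1
p=0, q=1, r=0: 1
p=0, q=1, r=1: 1
p=1, q=0, r=0: 0
p=1, q=0, r=1: 1
p=1, q=1, r=0: 0
p=1, q=1, r=1: 0
Satisfying count = 5

5


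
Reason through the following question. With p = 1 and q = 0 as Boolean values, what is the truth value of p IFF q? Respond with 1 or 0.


p = 1, q = 0
Operation: p IFF q
Evaluate: 1 IFF 0 = 0

0


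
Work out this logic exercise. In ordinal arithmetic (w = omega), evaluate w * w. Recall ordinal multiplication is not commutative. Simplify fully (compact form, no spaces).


Compute w * w.
Ordinal * is associative and left-distributive over +, but NOT commutative; for finite n>1, n*w = w but w*n stays w*n.
w * w = w^2 by definition.
Result = w^2

w^2


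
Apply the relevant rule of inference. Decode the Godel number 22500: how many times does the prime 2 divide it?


Factorize 22500 by dividing by 2 repeatedly.
Division steps: 2 divides 22500 exactly 2 time(s).
Exponent of 2 = 2

2


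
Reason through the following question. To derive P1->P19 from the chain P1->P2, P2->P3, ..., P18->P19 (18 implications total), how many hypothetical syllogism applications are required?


With 18 implications in a chain connecting 19 propositions:
P1->P2, P2->P3, ..., P18->P19
Steps needed = (number of implications) - 1 = 18 - 1 = 17

17


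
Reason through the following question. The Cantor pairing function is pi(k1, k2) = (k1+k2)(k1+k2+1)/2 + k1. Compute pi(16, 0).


k1 + k2 = 16
(k1+k2)(k1+k2+1)/2 = 16 * 17 / 2 = 136
pi = 136 + 16 = 152

152


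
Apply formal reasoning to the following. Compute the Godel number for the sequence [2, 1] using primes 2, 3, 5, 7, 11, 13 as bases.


Encode each element as an exponent of the corresponding prime:
  2^2 = 4
  3^1 = 3
Product = 4 * 3 = 12

12


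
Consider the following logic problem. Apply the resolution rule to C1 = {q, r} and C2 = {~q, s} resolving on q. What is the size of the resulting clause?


Remove q from C1 and ~q from C2.
C1 remainder: {r}
C2 remainder: {s}
Union (resolvent): {r, s}
Resolvent has 2 literal(s).

2


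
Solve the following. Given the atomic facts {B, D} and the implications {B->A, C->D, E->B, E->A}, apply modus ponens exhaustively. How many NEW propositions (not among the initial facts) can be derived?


Initial facts: {B, D}
Apply modus ponens to closure:
  B and B->A  =>  A
Final known: {A, B, D}
New propositions: {A}
Count = 1

1


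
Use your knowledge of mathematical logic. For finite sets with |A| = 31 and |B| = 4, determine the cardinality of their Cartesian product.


The Cartesian product A x B contains all ordered pairs (a, b).
|A x B| = |A| * |B| = 31 * 4 = 124

124


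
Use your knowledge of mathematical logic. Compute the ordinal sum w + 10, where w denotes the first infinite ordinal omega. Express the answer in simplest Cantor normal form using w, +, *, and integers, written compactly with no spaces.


Compute w + 10.
Ordinal + is associative but NOT commutative; for finite n>0, n + w = w but w + n stays w+n.
w + 10 is already in normal form (a successor ordinal beyond w).
Result = w+10

w+10


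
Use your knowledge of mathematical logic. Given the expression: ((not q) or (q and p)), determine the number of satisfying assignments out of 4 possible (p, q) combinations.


Check all 4 assignments:
p=0, q=0: 1
p=0, q=1: 0
p=1, q=0: 1
p=1, q=1: 1
Count of True = 3

3


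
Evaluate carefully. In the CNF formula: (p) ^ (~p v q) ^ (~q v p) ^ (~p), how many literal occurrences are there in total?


Counting literals in each clause:
Clause 1: 1 literal(s)
Clause 2: 2 literal(s)
Clause 3: 2 literal(s)
Clause 4: 1 literal(s)
Total = 6

6


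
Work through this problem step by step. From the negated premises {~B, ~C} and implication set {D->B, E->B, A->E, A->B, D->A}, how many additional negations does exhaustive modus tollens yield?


Initial negated facts: {~B, ~C}
Apply modus tollens to closure:
  ~B and D->B  =>  ~D
  ~B and E->B  =>  ~E
  ~E and A->E  =>  ~A
Final negated: {~A, ~B, ~C, ~D, ~E}
New negations: {~A, ~D, ~E}
Count = 3

3


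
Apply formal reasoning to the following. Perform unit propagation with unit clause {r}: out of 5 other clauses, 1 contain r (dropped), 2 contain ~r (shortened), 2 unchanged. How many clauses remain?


Satisfied (removed): 1
Shortened (remain): 2
Unchanged (remain): 2
Remaining = 2 + 2 = 4

4


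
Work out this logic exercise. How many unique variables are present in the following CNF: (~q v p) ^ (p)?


Identify each variable that appears in the formula.
Variables found: p, q
Count = 2

2


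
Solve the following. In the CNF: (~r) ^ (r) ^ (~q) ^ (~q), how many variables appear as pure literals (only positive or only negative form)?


Check each variable for pure literal status:
p: absent (not pure)
q: pure negative
r: mixed (not pure)
Pure literal count = 1

1


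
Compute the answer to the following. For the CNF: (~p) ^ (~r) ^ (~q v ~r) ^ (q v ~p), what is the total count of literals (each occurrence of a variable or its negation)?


Counting literals in each clause:
Clause 1: 1 literal(s)
Clause 2: 1 literal(s)
Clause 3: 2 literal(s)
Clause 4: 2 literal(s)
Total = 6

6


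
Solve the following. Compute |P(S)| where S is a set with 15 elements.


The power set of a set with n elements has 2^n elements.
|P(S)| = 2^15 = 32768

32768


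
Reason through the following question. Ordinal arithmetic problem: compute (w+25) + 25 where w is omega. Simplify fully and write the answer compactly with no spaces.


Compute (w+25) + 25.
Ordinal + is associative but NOT commutative; for finite n>0, n + w = w but w + n stays w+n.
By associativity: (w+25) + 25 = w + (25+25) = w+50.
Result = w+50

w+50


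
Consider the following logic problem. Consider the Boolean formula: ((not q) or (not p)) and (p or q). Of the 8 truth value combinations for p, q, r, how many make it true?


Evaluate all 8 assignments for p, q, r:
p=0, q=0, r=0: 0
p=0, q=0, r=1: 0
p=0, q=1, r=0: 1
p=0, q=1, r=1: 1
p=1, q=0, r=0: 1
p=1, q=0, r=1: 1
p=1, q=1, r=0: 0
p=1, q=1, r=1: 0
Satisfying count = 4

4


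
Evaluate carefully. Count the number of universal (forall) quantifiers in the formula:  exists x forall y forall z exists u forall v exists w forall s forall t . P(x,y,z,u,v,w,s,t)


Quantifier prefix: exists x forall y forall z exists u forall v exists w forall s forall t
Mark each quantifier type:
  E U U E U E U U
Universal count = 5, Existential count = 3
Asked for universal (forall) quantifiers: 5

5


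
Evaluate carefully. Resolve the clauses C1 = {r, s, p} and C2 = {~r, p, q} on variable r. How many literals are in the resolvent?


Remove r from C1 and ~r from C2.
C1 remainder: {s, p}
C2 remainder: {p, q}
Union (resolvent): {p, q, s}
Resolvent has 3 literal(s).

3


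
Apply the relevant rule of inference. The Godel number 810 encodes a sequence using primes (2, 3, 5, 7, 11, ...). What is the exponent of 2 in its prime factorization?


Factorize 810 by dividing by 2 repeatedly.
Division steps: 2 divides 810 exactly 1 time(s).
Exponent of 2 = 1

1


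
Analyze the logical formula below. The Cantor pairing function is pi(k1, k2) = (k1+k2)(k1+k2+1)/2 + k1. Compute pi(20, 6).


k1 + k2 = 26
(k1+k2)(k1+k2+1)/2 = 26 * 27 / 2 = 351
pi = 351 + 20 = 371

371


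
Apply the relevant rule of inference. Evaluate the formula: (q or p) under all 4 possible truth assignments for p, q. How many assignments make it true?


Check all 4 assignments:
p=0, q=0: 0
p=0, q=1: 1
p=1, q=0: 1
p=1, q=1: 1
Count of True = 3

3


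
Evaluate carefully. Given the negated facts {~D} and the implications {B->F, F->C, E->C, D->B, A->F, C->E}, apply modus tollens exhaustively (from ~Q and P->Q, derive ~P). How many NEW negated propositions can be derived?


Initial negated facts: {~D}
Apply modus tollens to closure:
  (no implication fires)
Final negated: {~D}
New negations: {(none)}
Count = 0

0


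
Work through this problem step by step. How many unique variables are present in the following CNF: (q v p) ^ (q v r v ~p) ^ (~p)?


Identify each variable that appears in the formula.
Variables found: p, q, r
Count = 3

3


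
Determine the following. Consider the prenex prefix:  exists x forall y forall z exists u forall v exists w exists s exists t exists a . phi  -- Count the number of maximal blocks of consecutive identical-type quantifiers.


Quantifier-type sequence: E A A E A E E E E  (A=forall, E=exists)
Group into maximal same-type runs:
  Ex1 | Ax2 | Ex1 | Ax1 | Ex4
Number of blocks = 5

5


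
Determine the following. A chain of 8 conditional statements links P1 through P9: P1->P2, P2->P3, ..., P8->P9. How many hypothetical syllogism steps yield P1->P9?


With 8 implications in a chain connecting 9 propositions:
P1->P2, P2->P3, ..., P8->P9
Steps needed = (number of implications) - 1 = 8 - 1 = 7

7


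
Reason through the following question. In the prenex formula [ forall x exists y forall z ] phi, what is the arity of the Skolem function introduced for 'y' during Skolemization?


Quantifier prefix: forall x exists y forall z
'y' is existentially quantified at position 2.
Universal variables preceding it: x
Skolem function arity = 1

1


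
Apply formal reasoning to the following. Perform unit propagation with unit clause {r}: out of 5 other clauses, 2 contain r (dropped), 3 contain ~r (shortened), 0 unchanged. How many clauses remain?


Satisfied (removed): 2
Shortened (remain): 3
Unchanged (remain): 0
Remaining = 3 + 0 = 3

3


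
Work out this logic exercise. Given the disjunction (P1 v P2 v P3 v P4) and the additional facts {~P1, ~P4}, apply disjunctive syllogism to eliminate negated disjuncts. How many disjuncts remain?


Original disjuncts (4): P1, P2, P3, P4
Negated (eliminate): ~P1, ~P4
Remaining disjuncts: P2, P3
Count = 4 - 2 = 2

2


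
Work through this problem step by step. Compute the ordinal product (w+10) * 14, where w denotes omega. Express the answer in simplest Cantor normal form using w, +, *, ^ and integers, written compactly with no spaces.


Compute (w+10) * 14.
Ordinal * is associative and left-distributive over +, but NOT commutative; for finite n>1, n*w = w but w*n stays w*n.
(w+10) * 14 = (w+10) repeated 14 times. Each intermediate +10 is absorbed by the following w; only the last survives: w*14+10.
Result = w*14+10

w*14+10


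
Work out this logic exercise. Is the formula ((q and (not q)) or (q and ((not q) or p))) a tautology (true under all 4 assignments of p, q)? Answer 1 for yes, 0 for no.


Check all 4 assignments:
p=0, q=0: 0
p=0, q=1: 0
p=1, q=0: 0
p=1, q=1: 1
Satisfying count = 1/4.
Tautology iff count = 4: no.

0


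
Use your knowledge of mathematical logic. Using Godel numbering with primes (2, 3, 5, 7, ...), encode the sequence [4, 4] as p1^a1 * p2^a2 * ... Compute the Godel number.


Encode each element as an exponent of the corresponding prime:
  2^4 = 16
  3^4 = 81
Product = 16 * 81 = 1296

1296


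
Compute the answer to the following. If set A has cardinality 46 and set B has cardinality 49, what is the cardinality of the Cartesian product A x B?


The Cartesian product A x B contains all ordered pairs (a, b).
|A x B| = |A| * |B| = 46 * 49 = 2254

2254


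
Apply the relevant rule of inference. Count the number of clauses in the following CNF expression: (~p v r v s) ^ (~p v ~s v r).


A CNF formula is a conjunction of clauses.
Clauses are separated by ^.
Counting the conjuncts: 2 clauses.

2


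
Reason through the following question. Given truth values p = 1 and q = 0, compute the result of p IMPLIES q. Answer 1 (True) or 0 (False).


p = 1, q = 0
Operation: p IMPLIES q
Evaluate: 1 IMPLIES 0 = 0

0


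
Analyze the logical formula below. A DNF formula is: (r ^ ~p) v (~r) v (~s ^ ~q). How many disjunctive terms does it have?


A DNF formula is a disjunction of terms (conjunctions).
Terms are separated by v.
Counting the disjuncts: 3 terms.

3


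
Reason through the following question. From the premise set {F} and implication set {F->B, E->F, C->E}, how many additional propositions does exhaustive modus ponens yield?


Initial facts: {F}
Apply modus ponens to closure:
  F and F->B  =>  B
Final known: {B, F}
New propositions: {B}
Count = 1

1


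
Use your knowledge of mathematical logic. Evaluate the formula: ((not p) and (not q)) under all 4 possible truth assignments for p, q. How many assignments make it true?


Check all 4 assignments:
p=0, q=0: 1
p=0, q=1: 0
p=1, q=0: 0
p=1, q=1: 0
Count of True = 1

1


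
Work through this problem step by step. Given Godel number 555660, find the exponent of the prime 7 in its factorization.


Factorize 555660 by dividing by 7 repeatedly.
Division steps: 7 divides 555660 exactly 3 time(s).
Exponent of 7 = 3

3


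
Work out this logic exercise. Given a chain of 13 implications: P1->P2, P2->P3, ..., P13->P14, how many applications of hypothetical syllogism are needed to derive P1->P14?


With 13 implications in a chain connecting 14 propositions:
P1->P2, P2->P3, ..., P13->P14
Steps needed = (number of implications) - 1 = 13 - 1 = 12

12


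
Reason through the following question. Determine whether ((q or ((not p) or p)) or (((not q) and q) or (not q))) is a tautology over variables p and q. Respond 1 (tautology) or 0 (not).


Check all 4 assignments:
p=0, q=0: 1
p=0, q=1: 1
p=1, q=0: 1
p=1, q=1: 1
Satisfying count = 4/4.
Tautology iff count = 4: yes.

1


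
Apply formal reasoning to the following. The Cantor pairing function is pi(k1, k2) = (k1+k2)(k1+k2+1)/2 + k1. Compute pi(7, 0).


k1 + k2 = 7
(k1+k2)(k1+k2+1)/2 = 7 * 8 / 2 = 28
pi = 28 + 7 = 35

35


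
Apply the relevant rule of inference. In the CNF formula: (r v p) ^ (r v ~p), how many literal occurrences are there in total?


Counting literals in each clause:
Clause 1: 2 literal(s)
Clause 2: 2 literal(s)
Total = 4

4


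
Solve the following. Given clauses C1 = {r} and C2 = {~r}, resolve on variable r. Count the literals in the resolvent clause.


Remove r from C1 and ~r from C2.
C1 remainder: {}
C2 remainder: {}
Union (resolvent): {} (empty clause)
Resolvent has 0 literal(s).

0


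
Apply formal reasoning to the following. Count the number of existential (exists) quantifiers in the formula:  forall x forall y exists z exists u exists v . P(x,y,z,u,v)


Quantifier prefix: forall x forall y exists z exists u exists v
Mark each quantifier type:
  U U E E E
Universal count = 2, Existential count = 3
Asked for existential (exists) quantifiers: 3

3


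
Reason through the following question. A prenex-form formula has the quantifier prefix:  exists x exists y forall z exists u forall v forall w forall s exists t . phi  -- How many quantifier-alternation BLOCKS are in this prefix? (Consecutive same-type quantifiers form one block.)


Quantifier-type sequence: E E A E A A A E  (A=forall, E=exists)
Group into maximal same-type runs:
  Ex2 | Ax1 | Ex1 | Ax3 | Ex1
Number of blocks = 5

5


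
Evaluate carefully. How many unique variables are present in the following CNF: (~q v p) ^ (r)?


Identify each variable that appears in the formula.
Variables found: p, q, r
Count = 3

3


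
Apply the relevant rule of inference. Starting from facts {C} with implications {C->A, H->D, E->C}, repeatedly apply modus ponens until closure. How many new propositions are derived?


Initial facts: {C}
Apply modus ponens to closure:
  C and C->A  =>  A
Final known: {A, C}
New propositions: {A}
Count = 1

1


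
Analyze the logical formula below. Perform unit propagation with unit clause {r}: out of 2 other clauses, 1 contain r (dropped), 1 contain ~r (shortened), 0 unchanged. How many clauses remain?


Satisfied (removed): 1
Shortened (remain): 1
Unchanged (remain): 0
Remaining = 1 + 0 = 1

1


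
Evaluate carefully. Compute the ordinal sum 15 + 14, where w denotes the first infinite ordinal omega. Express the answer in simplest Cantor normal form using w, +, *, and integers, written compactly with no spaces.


Compute 15 + 14.
Ordinal + is associative but NOT commutative; for finite n>0, n + w = w but w + n stays w+n.
Both operands finite; ordinal + agrees with natural +: 15 + 14 = 29.
Result = 29

29


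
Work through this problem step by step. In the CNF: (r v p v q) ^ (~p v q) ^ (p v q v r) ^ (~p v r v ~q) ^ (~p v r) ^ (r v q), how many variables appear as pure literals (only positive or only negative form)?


Check each variable for pure literal status:
p: mixed (not pure)
q: mixed (not pure)
r: pure positive
Pure literal count = 1

1


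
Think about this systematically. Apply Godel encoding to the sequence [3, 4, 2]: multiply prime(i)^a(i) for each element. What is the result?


Encode each element as an exponent of the corresponding prime:
  2^3 = 8
  3^4 = 81
  5^2 = 25
Product = 8 * 81 * 25 = 16200

16200


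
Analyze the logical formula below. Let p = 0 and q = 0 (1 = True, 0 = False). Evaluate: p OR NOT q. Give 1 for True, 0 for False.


p = 0, q = 0
Operation: p OR NOT q
Evaluate: 0 OR NOT 0 = 1

1


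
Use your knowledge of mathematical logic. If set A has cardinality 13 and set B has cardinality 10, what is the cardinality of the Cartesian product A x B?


The Cartesian product A x B contains all ordered pairs (a, b).
|A x B| = |A| * |B| = 13 * 10 = 130

130


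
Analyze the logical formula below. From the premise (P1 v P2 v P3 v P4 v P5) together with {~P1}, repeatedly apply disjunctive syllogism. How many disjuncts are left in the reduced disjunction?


Original disjuncts (5): P1, P2, P3, P4, P5
Negated (eliminate): ~P1
Remaining disjuncts: P2, P3, P4, P5
Count = 5 - 1 = 4

4


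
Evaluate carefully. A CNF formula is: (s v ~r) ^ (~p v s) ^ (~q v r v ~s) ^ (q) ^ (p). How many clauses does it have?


A CNF formula is a conjunction of clauses.
Clauses are separated by ^.
Counting the conjuncts: 5 clauses.

5


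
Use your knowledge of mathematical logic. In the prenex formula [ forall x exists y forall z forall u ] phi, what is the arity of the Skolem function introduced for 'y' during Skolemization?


Quantifier prefix: forall x exists y forall z forall u
'y' is existentially quantified at position 2.
Universal variables preceding it: x
Skolem function arity = 1

1


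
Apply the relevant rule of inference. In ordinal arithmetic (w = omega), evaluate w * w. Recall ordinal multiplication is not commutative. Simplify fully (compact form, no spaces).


Compute w * w.
Ordinal * is associative and left-distributive over +, but NOT commutative; for finite n>1, n*w = w but w*n stays w*n.
w * w = w^2 by definition.
Result = w^2

w^2


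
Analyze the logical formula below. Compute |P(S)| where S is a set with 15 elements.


The power set of a set with n elements has 2^n elements.
|P(S)| = 2^15 = 32768

32768


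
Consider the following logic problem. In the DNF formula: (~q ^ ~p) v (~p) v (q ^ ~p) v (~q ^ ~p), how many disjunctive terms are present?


A DNF formula is a disjunction of terms (conjunctions).
Terms are separated by v.
Counting the disjuncts: 4 terms.

4


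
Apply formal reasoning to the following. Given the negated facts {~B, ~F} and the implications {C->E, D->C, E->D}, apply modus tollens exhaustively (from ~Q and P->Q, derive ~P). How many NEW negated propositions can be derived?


Initial negated facts: {~B, ~F}
Apply modus tollens to closure:
  (no implication fires)
Final negated: {~B, ~F}
New negations: {(none)}
Count = 0

0


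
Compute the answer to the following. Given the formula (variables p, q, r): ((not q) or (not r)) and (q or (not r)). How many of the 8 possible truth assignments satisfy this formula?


Evaluate all 8 assignments for p, q, r:
p=0, q=0, r=0: 1
p=0, q=0, r=1: 0
p=0, q=1, r=0: 1
p=0, q=1, r=1: 0
p=1, q=0, r=0: 1
p=1, q=0, r=1: 0
p=1, q=1, r=0: 1
p=1, q=1, r=1: 0
Satisfying count = 4

4


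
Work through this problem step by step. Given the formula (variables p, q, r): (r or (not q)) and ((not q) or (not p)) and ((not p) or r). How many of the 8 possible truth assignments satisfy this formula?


Evaluate all 8 assignments for p, q, r:
p=0, q=0, r=0: 1
p=0, q=0, r=1: 1
p=0, q=1, r=0: 0
p=0, q=1, r=1: 1
p=1, q=0, r=0: 0
p=1, q=0, r=1: 1
p=1, q=1, r=0: 0
p=1, q=1, r=1: 0
Satisfying count = 4

4


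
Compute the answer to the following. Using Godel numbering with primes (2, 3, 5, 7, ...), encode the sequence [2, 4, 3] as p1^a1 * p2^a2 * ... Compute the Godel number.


Encode each element as an exponent of the corresponding prime:
  2^2 = 4
  3^4 = 81
  5^3 = 125
Product = 4 * 81 * 125 = 40500

40500


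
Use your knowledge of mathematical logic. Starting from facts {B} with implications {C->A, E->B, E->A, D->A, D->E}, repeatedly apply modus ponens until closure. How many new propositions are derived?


Initial facts: {B}
Apply modus ponens to closure:
  (no implication fires)
Final known: {B}
New propositions: {(none)}
Count = 0

0


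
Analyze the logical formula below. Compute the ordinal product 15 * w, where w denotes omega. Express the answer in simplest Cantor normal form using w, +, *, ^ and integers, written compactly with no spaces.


Compute 15 * w.
Ordinal * is associative and left-distributive over +, but NOT commutative; for finite n>1, n*w = w but w*n stays w*n.
For finite n>0, n * w = sup{n*k : k<w} = w. So 15 * w = w.
Result = w

w


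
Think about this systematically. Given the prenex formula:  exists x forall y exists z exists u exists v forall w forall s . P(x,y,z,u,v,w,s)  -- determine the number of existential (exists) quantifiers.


Quantifier prefix: exists x forall y exists z exists u exists v forall w forall s
Mark each quantifier type:
  E U E E E U U
Universal count = 3, Existential count = 4
Asked for existential (exists) quantifiers: 4

4


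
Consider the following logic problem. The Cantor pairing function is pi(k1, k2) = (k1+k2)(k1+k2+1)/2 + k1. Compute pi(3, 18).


k1 + k2 = 21
(k1+k2)(k1+k2+1)/2 = 21 * 22 / 2 = 231
pi = 231 + 3 = 234

234


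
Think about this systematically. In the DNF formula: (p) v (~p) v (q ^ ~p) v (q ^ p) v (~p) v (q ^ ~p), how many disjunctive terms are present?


A DNF formula is a disjunction of terms (conjunctions).
Terms are separated by v.
Counting the disjuncts: 6 terms.

6


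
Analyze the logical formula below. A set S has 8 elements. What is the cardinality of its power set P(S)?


The power set of a set with n elements has 2^n elements.
|P(S)| = 2^8 = 256

256


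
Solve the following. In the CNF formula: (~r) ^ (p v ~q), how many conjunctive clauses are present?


A CNF formula is a conjunction of clauses.
Clauses are separated by ^.
Counting the conjuncts: 2 clauses.

2


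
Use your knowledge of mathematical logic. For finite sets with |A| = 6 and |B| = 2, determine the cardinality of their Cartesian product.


The Cartesian product A x B contains all ordered pairs (a, b).
|A x B| = |A| * |B| = 6 * 2 = 12

12


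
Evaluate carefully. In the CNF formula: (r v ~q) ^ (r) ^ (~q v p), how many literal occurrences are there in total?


Counting literals in each clause:
Clause 1: 2 literal(s)
Clause 2: 1 literal(s)
Clause 3: 2 literal(s)
Total = 5

5


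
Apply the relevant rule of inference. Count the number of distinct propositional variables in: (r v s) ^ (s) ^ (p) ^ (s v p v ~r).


Identify each variable that appears in the formula.
Variables found: p, r, s
Count = 3

3


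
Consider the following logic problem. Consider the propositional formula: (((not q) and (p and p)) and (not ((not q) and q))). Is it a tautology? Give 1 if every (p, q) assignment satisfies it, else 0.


Check all 4 assignments:
p=0, q=0: 0
p=0, q=1: 0
p=1, q=0: 1
p=1, q=1: 0
Satisfying count = 1/4.
Tautology iff count = 4: no.

0


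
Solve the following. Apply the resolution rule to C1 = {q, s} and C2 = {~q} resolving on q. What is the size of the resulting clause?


Remove q from C1 and ~q from C2.
C1 remainder: {s}
C2 remainder: {}
Union (resolvent): {s}
Resolvent has 1 literal(s).

1


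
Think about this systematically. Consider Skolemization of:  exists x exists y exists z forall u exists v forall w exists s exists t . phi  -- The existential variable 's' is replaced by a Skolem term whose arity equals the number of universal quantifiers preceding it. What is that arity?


Quantifier prefix: exists x exists y exists z forall u exists v forall w exists s exists t
's' is existentially quantified at position 7.
Universal variables preceding it: u, w
Skolem function arity = 2

2


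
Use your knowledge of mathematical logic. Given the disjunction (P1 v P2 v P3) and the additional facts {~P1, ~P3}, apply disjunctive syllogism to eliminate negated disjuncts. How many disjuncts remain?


Original disjuncts (3): P1, P2, P3
Negated (eliminate): ~P1, ~P3
Remaining disjuncts: P2
Count = 3 - 2 = 1

1


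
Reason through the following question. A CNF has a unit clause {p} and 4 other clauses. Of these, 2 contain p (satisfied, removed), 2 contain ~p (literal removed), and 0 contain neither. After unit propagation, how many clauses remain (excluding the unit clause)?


Satisfied (removed): 2
Shortened (remain): 2
Unchanged (remain): 0
Remaining = 2 + 0 = 2

2


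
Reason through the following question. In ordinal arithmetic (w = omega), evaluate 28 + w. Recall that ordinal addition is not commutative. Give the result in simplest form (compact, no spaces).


Compute 28 + w.
Ordinal + is associative but NOT commutative; for finite n>0, n + w = w but w + n stays w+n.
Any finite left addend is absorbed by w on the right: 28 + w = w.
Result = w

w


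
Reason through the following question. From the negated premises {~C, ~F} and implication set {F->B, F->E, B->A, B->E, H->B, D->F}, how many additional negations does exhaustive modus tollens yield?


Initial negated facts: {~C, ~F}
Apply modus tollens to closure:
  ~F and D->F  =>  ~D
Final negated: {~C, ~D, ~F}
New negations: {~D}
Count = 1

1


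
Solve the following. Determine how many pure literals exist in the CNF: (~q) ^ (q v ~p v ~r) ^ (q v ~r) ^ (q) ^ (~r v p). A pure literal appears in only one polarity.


Check each variable for pure literal status:
p: mixed (not pure)
q: mixed (not pure)
r: pure negative
Pure literal count = 1

1


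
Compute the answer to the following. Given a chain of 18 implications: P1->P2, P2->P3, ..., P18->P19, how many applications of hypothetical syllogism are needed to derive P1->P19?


With 18 implications in a chain connecting 19 propositions:
P1->P2, P2->P3, ..., P18->P19
Steps needed = (number of implications) - 1 = 18 - 1 = 17

17


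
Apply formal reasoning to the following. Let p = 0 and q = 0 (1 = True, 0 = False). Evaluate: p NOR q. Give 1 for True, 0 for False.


p = 0, q = 0
Operation: p NOR q
Evaluate: 0 NOR 0 = 1

1


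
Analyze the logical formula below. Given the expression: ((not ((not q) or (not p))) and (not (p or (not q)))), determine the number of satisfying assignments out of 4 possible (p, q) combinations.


Check all 4 assignments:
p=0, q=0: 0
p=0, q=1: 0
p=1, q=0: 0
p=1, q=1: 0
Count of True = 0

0


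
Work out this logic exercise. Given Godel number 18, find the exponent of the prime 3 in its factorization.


Factorize 18 by dividing by 3 repeatedly.
Division steps: 3 divides 18 exactly 2 time(s).
Exponent of 3 = 2

2


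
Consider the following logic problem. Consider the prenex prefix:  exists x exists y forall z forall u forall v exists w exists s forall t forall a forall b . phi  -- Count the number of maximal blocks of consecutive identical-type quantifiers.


Quantifier-type sequence: E E A A A E E A A A  (A=forall, E=exists)
Group into maximal same-type runs:
  Ex2 | Ax3 | Ex2 | Ax3
Number of blocks = 4

4


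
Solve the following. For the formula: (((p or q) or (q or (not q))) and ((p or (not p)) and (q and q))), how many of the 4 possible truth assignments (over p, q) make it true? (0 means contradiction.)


Check all 4 assignments:
p=0, q=0: 0
p=0, q=1: 1
p=1, q=0: 0
p=1, q=1: 1
Count of True = 2

2


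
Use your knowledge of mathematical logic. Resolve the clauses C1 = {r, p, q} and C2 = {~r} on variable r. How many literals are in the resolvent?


Remove r from C1 and ~r from C2.
C1 remainder: {p, q}
C2 remainder: {}
Union (resolvent): {p, q}
Resolvent has 2 literal(s).

2


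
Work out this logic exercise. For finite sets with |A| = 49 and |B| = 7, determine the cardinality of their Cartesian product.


The Cartesian product A x B contains all ordered pairs (a, b).
|A x B| = |A| * |B| = 49 * 7 = 343

343


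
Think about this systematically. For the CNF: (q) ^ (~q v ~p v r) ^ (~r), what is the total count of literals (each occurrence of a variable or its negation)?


Counting literals in each clause:
Clause 1: 1 literal(s)
Clause 2: 3 literal(s)
Clause 3: 1 literal(s)
Total = 5

5


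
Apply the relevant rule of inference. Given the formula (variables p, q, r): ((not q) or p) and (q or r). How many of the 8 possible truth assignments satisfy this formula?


Evaluate all 8 assignments for p, q, r:
p=0, q=0, r=0: 0
p=0, q=0, r=1: 1
p=0, q=1, r=0: 0
p=0, q=1, r=1: 0
p=1, q=0, r=0: 0
p=1, q=0, r=1: 1
p=1, q=1, r=0: 1
p=1, q=1, r=1: 1
Satisfying count = 4

4


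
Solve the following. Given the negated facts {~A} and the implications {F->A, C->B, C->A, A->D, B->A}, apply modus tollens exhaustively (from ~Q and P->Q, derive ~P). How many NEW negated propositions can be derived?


Initial negated facts: {~A}
Apply modus tollens to closure:
  ~A and F->A  =>  ~F
  ~A and C->A  =>  ~C
  ~A and B->A  =>  ~B
Final negated: {~A, ~B, ~C, ~F}
New negations: {~B, ~C, ~F}
Count = 3

3


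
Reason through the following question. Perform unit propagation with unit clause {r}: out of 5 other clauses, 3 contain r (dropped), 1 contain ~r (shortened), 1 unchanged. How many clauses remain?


Satisfied (removed): 3
Shortened (remain): 1
Unchanged (remain): 1
Remaining = 1 + 1 = 2

2
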